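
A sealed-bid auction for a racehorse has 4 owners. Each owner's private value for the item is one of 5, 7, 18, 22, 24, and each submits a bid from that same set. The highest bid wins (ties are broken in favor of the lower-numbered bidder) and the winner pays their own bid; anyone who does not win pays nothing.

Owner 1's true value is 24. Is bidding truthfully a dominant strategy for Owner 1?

No

Consider the case where Owner 2 bids 5, Owner 3 bids 5 and Owner 4 bids 5.
Truthful bid 24: wins, pays 24, utility 24 - 24 = 0.
Bid 5 instead: wins, pays 5, utility 24 - 5 = 19.
Since 19 > 0, bidding 5 is strictly better here, so truthful bidding is not dominant.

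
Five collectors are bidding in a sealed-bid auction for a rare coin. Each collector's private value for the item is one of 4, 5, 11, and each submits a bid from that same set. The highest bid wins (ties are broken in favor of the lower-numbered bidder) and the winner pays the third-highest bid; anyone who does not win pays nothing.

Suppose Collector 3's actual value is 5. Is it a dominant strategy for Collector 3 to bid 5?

No

Consider the case where Collector 1 bids 4, Collector 2 bids 4, Collector 4 bids 4 and Collector 5 bids 11.
Truthful bid 5: loses, pays 0, utility 0.
Bid 11 instead: wins, pays 4, utility 5 - 4 = 1.
Since 1 > 0, bidding 11 is strictly better here, so truthful bidding is not dominant.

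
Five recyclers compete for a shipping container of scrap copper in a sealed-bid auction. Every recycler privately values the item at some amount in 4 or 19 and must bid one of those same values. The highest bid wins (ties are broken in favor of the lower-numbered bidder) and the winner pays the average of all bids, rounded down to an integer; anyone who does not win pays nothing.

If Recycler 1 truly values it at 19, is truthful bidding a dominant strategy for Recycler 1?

No

Consider the case where Recycler 2 bids 4, Recycler 3 bids 4, Recycler 4 bids 4 and Recycler 5 bids 4.
Truthful bid 19: wins, pays 7, utility 19 - 7 = 12.
Bid 4 instead: wins, pays 4, utility 19 - 4 = 15.
Since 15 > 12, bidding 4 is strictly better here, so truthful bidding is not dominant.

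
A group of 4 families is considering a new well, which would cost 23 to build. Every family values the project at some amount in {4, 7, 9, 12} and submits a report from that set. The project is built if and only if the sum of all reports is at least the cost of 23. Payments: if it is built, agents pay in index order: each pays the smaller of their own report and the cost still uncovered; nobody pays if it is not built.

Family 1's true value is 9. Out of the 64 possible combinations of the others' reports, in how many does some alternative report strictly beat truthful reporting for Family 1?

Others report (4, 4, 9): truth gives 0; report 7 gives 2 > 0. Violating.
Others report (4, 4, 12): truth gives 0; report 4 gives 5 > 0. Violating.
Others report (4, 7, 7): truth gives 0; report 7 gives 2 > 0. Violating.
Others report (4, 7, 9): truth gives 0; report 4 gives 5 > 0. Violating.
Others report (4, 4, 4): truth gives 0; no alternative beats it.
Others report (4, 4, 7): truth gives 0; no alternative beats it.
(Checking all 64 profiles: 60 have a profitable deviation, 4 do not.)

60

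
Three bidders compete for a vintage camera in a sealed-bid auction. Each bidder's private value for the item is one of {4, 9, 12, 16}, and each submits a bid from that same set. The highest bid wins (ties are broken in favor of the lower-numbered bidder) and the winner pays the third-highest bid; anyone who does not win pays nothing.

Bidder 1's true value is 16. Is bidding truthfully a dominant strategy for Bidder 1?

Yes

Check each profile of the others' bids and compare truth against every alternative bid.
Others bid (4, 16): truth gives 12, best alternative gives 0.
Others bid (16, 4): truth gives 12, best alternative gives 0.
Others bid (9, 16): truth gives 7, best alternative gives 0.
Others bid (16, 9): truth gives 7, best alternative gives 0.
Others bid (12, 16): truth gives 4, best alternative gives 0.
Others bid (16, 12): truth gives 4, best alternative gives 0.
(Remaining 10 profiles checked similarly; truth is weakly best in each.)
In every case the truthful bid is at least as good as any alternative, so it is a dominant strategy.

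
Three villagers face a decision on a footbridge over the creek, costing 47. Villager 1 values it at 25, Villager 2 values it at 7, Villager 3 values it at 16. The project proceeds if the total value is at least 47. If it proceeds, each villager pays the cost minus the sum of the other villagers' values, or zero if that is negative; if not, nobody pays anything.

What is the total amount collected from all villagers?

45

Total value 48 ≥ cost 47, so it is built.
Villager 1: others sum to 23; max(0, 47 - 23) = 24.
Villager 2: others sum to 41; max(0, 47 - 41) = 6.
Villager 3: others sum to 32; max(0, 47 - 32) = 15.
Total collected = 24 + 6 + 15 = 45.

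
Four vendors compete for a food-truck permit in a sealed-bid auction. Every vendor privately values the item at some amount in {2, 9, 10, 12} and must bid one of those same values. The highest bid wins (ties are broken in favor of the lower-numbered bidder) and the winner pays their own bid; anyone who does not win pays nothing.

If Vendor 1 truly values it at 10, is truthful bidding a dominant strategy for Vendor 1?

Consider the case where Vendor 2 bids 2, Vendor 3 bids 2 and Vendor 4 bids 2.
Truthful bid 10: wins, pays 10, utility 10 - 10 = 0.
Bid 2 instead: wins, pays 2, utility 10 - 2 = 8.
Since 8 > 0, bidding 2 is strictly better here, so truthful bidding is not dominant.

No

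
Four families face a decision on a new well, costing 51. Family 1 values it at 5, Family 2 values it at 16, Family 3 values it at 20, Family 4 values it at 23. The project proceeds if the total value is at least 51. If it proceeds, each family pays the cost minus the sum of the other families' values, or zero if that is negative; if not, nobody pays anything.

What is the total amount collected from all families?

20

Total value 64 ≥ cost 51, so it is built.
Family 1: others sum to 59; max(0, 51 - 59) = 0.
Family 2: others sum to 48; max(0, 51 - 48) = 3.
Family 3: others sum to 44; max(0, 51 - 44) = 7.
Family 4: others sum to 41; max(0, 51 - 41) = 10.
Total collected = 0 + 3 + 7 + 10 = 20.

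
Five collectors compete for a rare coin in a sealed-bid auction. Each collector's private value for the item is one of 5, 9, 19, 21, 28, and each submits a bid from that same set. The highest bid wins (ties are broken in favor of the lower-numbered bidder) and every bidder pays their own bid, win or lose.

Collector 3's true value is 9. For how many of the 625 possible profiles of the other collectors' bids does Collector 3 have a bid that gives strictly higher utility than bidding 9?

Others bid (5, 5, 5, 19): truth gives -9; bid 5 gives -5 > -9. Violating.
Others bid (5, 5, 5, 21): truth gives -9; bid 5 gives -5 > -9. Violating.
Others bid (5, 5, 5, 28): truth gives -9; bid 5 gives -5 > -9. Violating.
Others bid (5, 5, 9, 19): truth gives -9; bid 5 gives -5 > -9. Violating.
Others bid (5, 5, 5, 5): truth gives 0; no alternative beats it.
Others bid (5, 5, 5, 9): truth gives 0; no alternative beats it.
(Checking all 625 profiles: 621 have a profitable deviation, 4 do not.)

621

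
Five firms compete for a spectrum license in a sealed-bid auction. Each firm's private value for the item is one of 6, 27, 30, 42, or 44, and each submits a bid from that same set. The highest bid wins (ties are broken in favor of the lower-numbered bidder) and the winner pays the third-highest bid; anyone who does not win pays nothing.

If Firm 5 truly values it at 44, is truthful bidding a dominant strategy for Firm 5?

Yes

Check each profile of the others' bids and compare truth against every alternative bid.
Others bid (6, 6, 6, 42): truth gives 38, best alternative gives 0.
Others bid (6, 6, 42, 6): truth gives 38, best alternative gives 0.
Others bid (6, 42, 6, 6): truth gives 38, best alternative gives 0.
Others bid (42, 6, 6, 6): truth gives 38, best alternative gives 0.
Others bid (6, 6, 27, 42): truth gives 17, best alternative gives 0.
Others bid (6, 6, 42, 27): truth gives 17, best alternative gives 0.
(Remaining 619 profiles checked similarly; truth is weakly best in each.)
In every case the truthful bid is at least as good as any alternative, so it is a dominant strategy.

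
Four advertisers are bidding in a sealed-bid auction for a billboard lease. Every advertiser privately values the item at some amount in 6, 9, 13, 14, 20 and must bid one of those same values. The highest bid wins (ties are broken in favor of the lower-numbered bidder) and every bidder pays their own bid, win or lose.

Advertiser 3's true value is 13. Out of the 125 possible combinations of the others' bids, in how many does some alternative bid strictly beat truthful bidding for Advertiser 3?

Others bid (6, 6, 6): truth gives 0; bid 9 gives 4 > 0. Violating.
Others bid (6, 6, 9): truth gives 0; bid 9 gives 4 > 0. Violating.
Others bid (6, 6, 14): truth gives -13; bid 14 gives -1 > -13. Violating.
Others bid (6, 6, 20): truth gives -13; bid 6 gives -6 > -13. Violating.
Others bid (6, 6, 13): truth gives 0; no alternative beats it.
Others bid (6, 9, 6): truth gives 0; no alternative beats it.
(Checking all 125 profiles: 115 have a profitable deviation, 10 do not.)

115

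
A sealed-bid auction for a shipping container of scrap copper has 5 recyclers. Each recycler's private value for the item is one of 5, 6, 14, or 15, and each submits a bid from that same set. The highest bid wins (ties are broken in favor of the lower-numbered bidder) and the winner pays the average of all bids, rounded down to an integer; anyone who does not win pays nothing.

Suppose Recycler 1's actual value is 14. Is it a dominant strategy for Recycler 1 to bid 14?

Consider the case where Recycler 2 bids 5, Recycler 3 bids 5, Recycler 4 bids 5 and Recycler 5 bids 5.
Truthful bid 14: wins, pays 6, utility 14 - 6 = 8.
Bid 5 instead: wins, pays 5, utility 14 - 5 = 9.
Since 9 > 8, bidding 5 is strictly better here, so truthful bidding is not dominant.

No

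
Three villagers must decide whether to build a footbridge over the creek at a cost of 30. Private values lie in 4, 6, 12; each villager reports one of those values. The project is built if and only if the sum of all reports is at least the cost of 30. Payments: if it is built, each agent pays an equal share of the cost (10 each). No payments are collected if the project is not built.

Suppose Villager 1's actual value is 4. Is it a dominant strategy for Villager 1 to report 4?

Check each profile of the others' reports and compare truth against every alternative report.
Others report (12, 12): truth gives 0, best alternative gives -6.
Others report (4, 4): truth gives 0, best alternative gives 0.
Others report (4, 6): truth gives 0, best alternative gives 0.
Others report (4, 12): truth gives 0, best alternative gives 0.
Others report (6, 4): truth gives 0, best alternative gives 0.
Others report (6, 6): truth gives 0, best alternative gives 0.
(Remaining 3 profiles checked similarly; truth is weakly best in each.)
In every case the truthful report is at least as good as any alternative, so it is a dominant strategy.

Yes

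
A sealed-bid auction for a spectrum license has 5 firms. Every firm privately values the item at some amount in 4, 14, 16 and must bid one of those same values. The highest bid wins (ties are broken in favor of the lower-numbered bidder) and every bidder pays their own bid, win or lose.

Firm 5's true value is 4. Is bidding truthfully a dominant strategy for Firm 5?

Check each profile of the others' bids and compare truth against every alternative bid.
Others bid (4, 4, 4, 16): truth gives -4, best alternative gives -14.
Others bid (4, 4, 14, 16): truth gives -4, best alternative gives -14.
Others bid (4, 4, 16, 4): truth gives -4, best alternative gives -14.
Others bid (4, 4, 16, 14): truth gives -4, best alternative gives -14.
Others bid (4, 4, 16, 16): truth gives -4, best alternative gives -14.
Others bid (4, 14, 4, 16): truth gives -4, best alternative gives -14.
(Remaining 75 profiles checked similarly; truth is weakly best in each.)
In every case the truthful bid is at least as good as any alternative, so it is a dominant strategy.

Yes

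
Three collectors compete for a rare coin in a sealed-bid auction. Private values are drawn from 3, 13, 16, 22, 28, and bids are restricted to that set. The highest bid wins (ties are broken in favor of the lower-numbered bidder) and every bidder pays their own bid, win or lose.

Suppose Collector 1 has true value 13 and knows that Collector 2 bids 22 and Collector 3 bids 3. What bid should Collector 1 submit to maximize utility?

3

Bid 3: loses but pays 3, utility -3.
Bid 13: loses but pays 13, utility -13.
Bid 16: loses but pays 16, utility -16.
Bid 22: wins, pays 22, utility 13 - 22 = -9.
Bid 28: wins, pays 28, utility 13 - 28 = -15.
The best choice is 3 with utility -3.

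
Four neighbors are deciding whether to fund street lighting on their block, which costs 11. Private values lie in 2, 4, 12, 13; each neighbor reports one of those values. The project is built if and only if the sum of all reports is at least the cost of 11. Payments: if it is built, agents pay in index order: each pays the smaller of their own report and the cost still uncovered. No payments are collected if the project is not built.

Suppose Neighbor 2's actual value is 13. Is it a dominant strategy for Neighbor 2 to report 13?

Consider the case where Neighbor 1 reports 2, Neighbor 3 reports 2 and Neighbor 4 reports 4.
Truthful report 13: project built, pays 9, utility 13 - 9 = 4.
Report 4 instead: project built, pays 4, utility 13 - 4 = 9.
Since 9 > 4, reporting 4 is strictly better here, so truthful reporting is not dominant.

No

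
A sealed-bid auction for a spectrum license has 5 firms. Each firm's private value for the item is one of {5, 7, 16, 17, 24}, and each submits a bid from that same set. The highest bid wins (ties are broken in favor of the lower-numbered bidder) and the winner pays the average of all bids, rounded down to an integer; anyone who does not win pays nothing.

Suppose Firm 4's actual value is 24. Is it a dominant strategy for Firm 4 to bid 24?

No

Consider the case where Firm 1 bids 5, Firm 2 bids 5, Firm 3 bids 5 and Firm 5 bids 5.
Truthful bid 24: wins, pays 8, utility 24 - 8 = 16.
Bid 7 instead: wins, pays 5, utility 24 - 5 = 19.
Since 19 > 16, bidding 7 is strictly better here, so truthful bidding is not dominant.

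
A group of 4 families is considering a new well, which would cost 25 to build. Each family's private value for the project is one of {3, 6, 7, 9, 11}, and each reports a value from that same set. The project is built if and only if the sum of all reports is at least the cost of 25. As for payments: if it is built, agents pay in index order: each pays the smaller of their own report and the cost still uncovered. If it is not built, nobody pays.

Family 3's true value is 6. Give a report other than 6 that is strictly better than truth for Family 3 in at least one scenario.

Suppose Family 1 reports 3, Family 2 reports 9 and Family 4 reports 11.
Report 6: project built, pays 6, utility 6 - 6 = 0.
Report 3: project built, pays 3, utility 6 - 3 = 3.
So reporting 3 beats truth here (3 > 0).

3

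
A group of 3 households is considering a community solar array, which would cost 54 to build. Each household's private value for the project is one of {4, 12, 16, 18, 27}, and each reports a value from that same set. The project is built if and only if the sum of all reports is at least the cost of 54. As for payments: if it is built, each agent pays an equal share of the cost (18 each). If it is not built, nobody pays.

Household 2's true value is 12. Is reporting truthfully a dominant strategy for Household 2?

No

Consider the case where Household 1 reports 16 and Household 3 reports 27.
Truthful report 12: project built, pays 18, utility 12 - 18 = -6.
Report 4 instead: project not built, utility 0.
Since 0 > -6, reporting 4 is strictly better here, so truthful reporting is not dominant.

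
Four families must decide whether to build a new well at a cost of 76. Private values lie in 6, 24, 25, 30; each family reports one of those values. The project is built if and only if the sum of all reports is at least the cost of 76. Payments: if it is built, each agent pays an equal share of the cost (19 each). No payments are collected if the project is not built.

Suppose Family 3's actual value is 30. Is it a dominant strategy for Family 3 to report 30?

Yes

Check each profile of the others' reports and compare truth against every alternative report.
Others report (6, 24, 24): truth gives 11, best alternative gives 11.
Others report (6, 24, 25): truth gives 11, best alternative gives 11.
Others report (6, 24, 30): truth gives 11, best alternative gives 11.
Others report (6, 25, 24): truth gives 11, best alternative gives 11.
Others report (6, 25, 25): truth gives 11, best alternative gives 11.
Others report (6, 25, 30): truth gives 11, best alternative gives 11.
(Remaining 58 profiles checked similarly; truth is weakly best in each.)
In every case the truthful report is at least as good as any alternative, so it is a dominant strategy.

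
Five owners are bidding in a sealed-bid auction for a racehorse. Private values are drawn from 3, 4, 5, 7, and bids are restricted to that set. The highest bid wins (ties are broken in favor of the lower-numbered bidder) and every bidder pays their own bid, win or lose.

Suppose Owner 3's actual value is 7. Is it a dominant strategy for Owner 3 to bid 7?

No

Consider the case where Owner 1 bids 3, Owner 2 bids 3, Owner 4 bids 3 and Owner 5 bids 3.
Truthful bid 7: wins, pays 7, utility 7 - 7 = 0.
Bid 4 instead: wins, pays 4, utility 7 - 4 = 3.
Since 3 > 0, bidding 4 is strictly better here, so truthful bidding is not dominant.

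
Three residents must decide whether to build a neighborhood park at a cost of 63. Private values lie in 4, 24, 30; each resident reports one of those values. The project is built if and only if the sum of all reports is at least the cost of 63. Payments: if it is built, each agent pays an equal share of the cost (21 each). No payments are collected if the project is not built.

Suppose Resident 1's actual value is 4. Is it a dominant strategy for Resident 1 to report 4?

Check each profile of the others' reports and compare truth against every alternative report.
Others report (24, 24): truth gives 0, best alternative gives -17.
Others report (24, 30): truth gives 0, best alternative gives -17.
Others report (30, 24): truth gives 0, best alternative gives -17.
Others report (30, 30): truth gives -17, best alternative gives -17.
Others report (4, 4): truth gives 0, best alternative gives 0.
Others report (4, 24): truth gives 0, best alternative gives 0.
(Remaining 3 profiles checked similarly; truth is weakly best in each.)
In every case the truthful report is at least as good as any alternative, so it is a dominant strategy.

Yes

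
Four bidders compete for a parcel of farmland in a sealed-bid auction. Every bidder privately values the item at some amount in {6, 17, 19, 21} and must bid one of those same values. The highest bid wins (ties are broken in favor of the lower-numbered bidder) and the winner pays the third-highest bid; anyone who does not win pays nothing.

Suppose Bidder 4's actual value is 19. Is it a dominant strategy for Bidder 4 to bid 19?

No

Consider the case where Bidder 1 bids 6, Bidder 2 bids 6 and Bidder 3 bids 19.
Truthful bid 19: loses, pays 0, utility 0.
Bid 21 instead: wins, pays 6, utility 19 - 6 = 13.
Since 13 > 0, bidding 21 is strictly better here, so truthful bidding is not dominant.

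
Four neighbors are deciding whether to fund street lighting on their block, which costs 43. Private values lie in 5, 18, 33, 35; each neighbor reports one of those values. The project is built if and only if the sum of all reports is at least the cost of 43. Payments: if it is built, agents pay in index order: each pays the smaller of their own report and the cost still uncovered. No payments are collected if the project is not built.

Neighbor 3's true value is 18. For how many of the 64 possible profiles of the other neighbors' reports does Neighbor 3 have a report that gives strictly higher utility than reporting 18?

Others report (5, 5, 33): truth gives 0; report 5 gives 13 > 0. Violating.
Others report (5, 5, 35): truth gives 0; report 5 gives 13 > 0. Violating.
Others report (5, 18, 18): truth gives 0; report 5 gives 13 > 0. Violating.
Others report (5, 18, 33): truth gives 0; report 5 gives 13 > 0. Violating.
Others report (5, 5, 5): truth gives 0; no alternative beats it.
Others report (5, 5, 18): truth gives 0; no alternative beats it.
(Checking all 64 profiles: 12 have a profitable deviation, 52 do not.)

12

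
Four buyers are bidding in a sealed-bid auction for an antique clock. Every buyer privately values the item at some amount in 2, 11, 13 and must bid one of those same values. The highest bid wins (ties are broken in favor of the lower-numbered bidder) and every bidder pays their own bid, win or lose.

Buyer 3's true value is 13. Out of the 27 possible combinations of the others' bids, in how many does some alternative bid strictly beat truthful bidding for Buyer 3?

17

Others bid (2, 2, 2): truth gives 0; bid 11 gives 2 > 0. Violating.
Others bid (2, 2, 11): truth gives 0; bid 11 gives 2 > 0. Violating.
Others bid (2, 13, 2): truth gives -13; bid 2 gives -2 > -13. Violating.
Others bid (2, 13, 11): truth gives -13; bid 2 gives -2 > -13. Violating.
Others bid (2, 2, 13): truth gives 0; no alternative beats it.
Others bid (2, 11, 2): truth gives 0; no alternative beats it.
(Checking all 27 profiles: 17 have a profitable deviation, 10 do not.)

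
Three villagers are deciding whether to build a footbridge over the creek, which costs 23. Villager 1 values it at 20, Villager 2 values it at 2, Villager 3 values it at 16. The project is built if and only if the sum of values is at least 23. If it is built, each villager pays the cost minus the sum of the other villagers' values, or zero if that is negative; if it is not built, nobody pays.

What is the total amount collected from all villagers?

Total value 38 ≥ cost 23, so it is built.
Villager 1: others sum to 18; max(0, 23 - 18) = 5.
Villager 2: others sum to 36; max(0, 23 - 36) = 0.
Villager 3: others sum to 22; max(0, 23 - 22) = 1.
Total collected = 5 + 0 + 1 = 6.

6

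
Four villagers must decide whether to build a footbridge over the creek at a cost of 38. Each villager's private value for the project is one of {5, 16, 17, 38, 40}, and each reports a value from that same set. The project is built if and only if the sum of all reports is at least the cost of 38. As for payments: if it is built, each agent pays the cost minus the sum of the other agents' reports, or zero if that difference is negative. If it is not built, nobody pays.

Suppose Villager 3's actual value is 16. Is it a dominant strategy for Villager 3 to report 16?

Yes

Check each profile of the others' reports and compare truth against every alternative report.
Others report (5, 5, 38): truth gives 16, best alternative gives 16.
Others report (5, 5, 40): truth gives 16, best alternative gives 16.
Others report (5, 16, 17): truth gives 16, best alternative gives 16.
Others report (5, 16, 38): truth gives 16, best alternative gives 16.
Others report (5, 16, 40): truth gives 16, best alternative gives 16.
Others report (5, 17, 16): truth gives 16, best alternative gives 16.
(Remaining 119 profiles checked similarly; truth is weakly best in each.)
In every case the truthful report is at least as good as any alternative, so it is a dominant strategy.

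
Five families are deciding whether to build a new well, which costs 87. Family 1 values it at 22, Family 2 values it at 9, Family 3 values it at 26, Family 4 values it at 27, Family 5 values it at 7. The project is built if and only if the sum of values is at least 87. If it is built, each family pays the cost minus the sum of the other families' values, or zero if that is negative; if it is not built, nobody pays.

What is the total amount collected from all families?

Total value 91 ≥ cost 87, so it is built.
Family 1: others sum to 69; max(0, 87 - 69) = 18.
Family 2: others sum to 82; max(0, 87 - 82) = 5.
Family 3: others sum to 65; max(0, 87 - 65) = 22.
Family 4: others sum to 64; max(0, 87 - 64) = 23.
Family 5: others sum to 84; max(0, 87 - 84) = 3.
Total collected = 18 + 5 + 22 + 23 + 3 = 71.

71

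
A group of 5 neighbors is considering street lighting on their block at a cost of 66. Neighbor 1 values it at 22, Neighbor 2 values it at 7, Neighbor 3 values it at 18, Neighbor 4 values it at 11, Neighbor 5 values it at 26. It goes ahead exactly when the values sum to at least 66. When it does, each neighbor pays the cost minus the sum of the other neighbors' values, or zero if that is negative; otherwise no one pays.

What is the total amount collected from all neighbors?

12

Total value 84 ≥ cost 66, so it is built.
Neighbor 1: others sum to 62; max(0, 66 - 62) = 4.
Neighbor 2: others sum to 77; max(0, 66 - 77) = 0.
Neighbor 3: others sum to 66; max(0, 66 - 66) = 0.
Neighbor 4: others sum to 73; max(0, 66 - 73) = 0.
Neighbor 5: others sum to 58; max(0, 66 - 58) = 8.
Total collected = 4 + 0 + 0 + 0 + 8 = 12.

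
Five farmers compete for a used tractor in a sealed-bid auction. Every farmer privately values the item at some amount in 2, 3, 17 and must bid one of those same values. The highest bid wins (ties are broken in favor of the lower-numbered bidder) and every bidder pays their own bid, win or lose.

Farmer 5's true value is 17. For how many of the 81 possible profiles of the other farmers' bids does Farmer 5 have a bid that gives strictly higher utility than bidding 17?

Others bid (2, 2, 2, 2): truth gives 0; bid 3 gives 14 > 0. Violating.
Others bid (2, 2, 2, 17): truth gives -17; bid 2 gives -2 > -17. Violating.
Others bid (2, 2, 3, 17): truth gives -17; bid 2 gives -2 > -17. Violating.
Others bid (2, 2, 17, 2): truth gives -17; bid 2 gives -2 > -17. Violating.
Others bid (2, 2, 2, 3): truth gives 0; no alternative beats it.
Others bid (2, 2, 3, 2): truth gives 0; no alternative beats it.
(Checking all 81 profiles: 66 have a profitable deviation, 15 do not.)

66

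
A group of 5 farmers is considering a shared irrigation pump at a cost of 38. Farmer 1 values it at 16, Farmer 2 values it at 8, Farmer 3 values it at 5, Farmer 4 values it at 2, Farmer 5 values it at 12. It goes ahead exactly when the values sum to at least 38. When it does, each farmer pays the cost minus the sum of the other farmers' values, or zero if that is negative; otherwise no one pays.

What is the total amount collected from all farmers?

Total value 43 ≥ cost 38, so it is built.
Farmer 1: others sum to 27; max(0, 38 - 27) = 11.
Farmer 2: others sum to 35; max(0, 38 - 35) = 3.
Farmer 3: others sum to 38; max(0, 38 - 38) = 0.
Farmer 4: others sum to 41; max(0, 38 - 41) = 0.
Farmer 5: others sum to 31; max(0, 38 - 31) = 7.
Total collected = 11 + 3 + 0 + 0 + 7 = 21.

21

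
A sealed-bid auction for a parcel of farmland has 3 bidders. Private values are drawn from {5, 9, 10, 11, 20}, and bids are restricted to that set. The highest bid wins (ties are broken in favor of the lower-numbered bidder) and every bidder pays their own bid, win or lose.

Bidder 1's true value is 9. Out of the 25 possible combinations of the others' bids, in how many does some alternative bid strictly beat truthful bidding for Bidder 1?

22

Others bid (5, 5): truth gives 0; bid 5 gives 4 > 0. Violating.
Others bid (5, 10): truth gives -9; bid 10 gives -1 > -9. Violating.
Others bid (5, 11): truth gives -9; bid 11 gives -2 > -9. Violating.
Others bid (5, 20): truth gives -9; bid 5 gives -5 > -9. Violating.
Others bid (5, 9): truth gives 0; no alternative beats it.
Others bid (9, 5): truth gives 0; no alternative beats it.
(Checking all 25 profiles: 22 have a profitable deviation, 3 do not.)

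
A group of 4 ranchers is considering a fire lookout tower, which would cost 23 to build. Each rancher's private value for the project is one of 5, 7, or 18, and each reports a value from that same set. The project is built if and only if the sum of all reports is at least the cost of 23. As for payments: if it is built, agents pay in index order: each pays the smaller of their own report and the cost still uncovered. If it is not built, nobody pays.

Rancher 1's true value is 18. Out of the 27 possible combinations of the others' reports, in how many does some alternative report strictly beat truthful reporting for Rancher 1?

26

Others report (5, 5, 7): truth gives 0; report 7 gives 11 > 0. Violating.
Others report (5, 5, 18): truth gives 0; report 5 gives 13 > 0. Violating.
Others report (5, 7, 5): truth gives 0; report 7 gives 11 > 0. Violating.
Others report (5, 7, 7): truth gives 0; report 5 gives 13 > 0. Violating.
Others report (5, 5, 5): truth gives 0; no alternative beats it.
(Checking all 27 profiles: 26 have a profitable deviation, 1 does not.)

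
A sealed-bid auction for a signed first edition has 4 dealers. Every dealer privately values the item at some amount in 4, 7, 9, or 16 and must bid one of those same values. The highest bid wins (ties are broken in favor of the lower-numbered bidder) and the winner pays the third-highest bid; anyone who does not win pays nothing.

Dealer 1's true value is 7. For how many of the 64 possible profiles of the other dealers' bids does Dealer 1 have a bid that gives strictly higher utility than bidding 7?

6

Others bid (4, 4, 9): truth gives 0; bid 9 gives 3 > 0. Violating.
Others bid (4, 4, 16): truth gives 0; bid 16 gives 3 > 0. Violating.
Others bid (4, 9, 4): truth gives 0; bid 9 gives 3 > 0. Violating.
Others bid (4, 16, 4): truth gives 0; bid 16 gives 3 > 0. Violating.
Others bid (4, 4, 4): truth gives 3; no alternative beats it.
Others bid (4, 4, 7): truth gives 3; no alternative beats it.
(Checking all 64 profiles: 6 have a profitable deviation, 58 do not.)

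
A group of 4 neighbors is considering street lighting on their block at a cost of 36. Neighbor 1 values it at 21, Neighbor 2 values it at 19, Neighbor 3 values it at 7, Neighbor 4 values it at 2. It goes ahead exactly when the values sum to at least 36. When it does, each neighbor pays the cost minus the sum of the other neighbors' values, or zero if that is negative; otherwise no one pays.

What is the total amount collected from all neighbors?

Total value 49 ≥ cost 36, so it is built.
Neighbor 1: others sum to 28; max(0, 36 - 28) = 8.
Neighbor 2: others sum to 30; max(0, 36 - 30) = 6.
Neighbor 3: others sum to 42; max(0, 36 - 42) = 0.
Neighbor 4: others sum to 47; max(0, 36 - 47) = 0.
Total collected = 8 + 6 + 0 + 0 = 14.

14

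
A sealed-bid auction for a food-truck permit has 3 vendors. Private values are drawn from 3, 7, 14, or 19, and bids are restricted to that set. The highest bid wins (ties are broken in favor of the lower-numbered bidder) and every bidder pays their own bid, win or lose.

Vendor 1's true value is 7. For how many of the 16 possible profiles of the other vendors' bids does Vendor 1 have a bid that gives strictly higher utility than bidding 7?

Others bid (3, 3): truth gives 0; bid 3 gives 4 > 0. Violating.
Others bid (3, 14): truth gives -7; bid 3 gives -3 > -7. Violating.
Others bid (3, 19): truth gives -7; bid 3 gives -3 > -7. Violating.
Others bid (7, 14): truth gives -7; bid 3 gives -3 > -7. Violating.
Others bid (3, 7): truth gives 0; no alternative beats it.
Others bid (7, 3): truth gives 0; no alternative beats it.
(Checking all 16 profiles: 13 have a profitable deviation, 3 do not.)

13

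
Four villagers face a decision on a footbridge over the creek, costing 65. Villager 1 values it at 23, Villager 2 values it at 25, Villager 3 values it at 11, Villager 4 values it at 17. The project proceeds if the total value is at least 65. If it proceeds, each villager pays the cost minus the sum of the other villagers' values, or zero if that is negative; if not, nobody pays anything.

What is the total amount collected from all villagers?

Total value 76 ≥ cost 65, so it is built.
Villager 1: others sum to 53; max(0, 65 - 53) = 12.
Villager 2: others sum to 51; max(0, 65 - 51) = 14.
Villager 3: others sum to 65; max(0, 65 - 65) = 0.
Villager 4: others sum to 59; max(0, 65 - 59) = 6.
Total collected = 12 + 14 + 0 + 6 = 32.

32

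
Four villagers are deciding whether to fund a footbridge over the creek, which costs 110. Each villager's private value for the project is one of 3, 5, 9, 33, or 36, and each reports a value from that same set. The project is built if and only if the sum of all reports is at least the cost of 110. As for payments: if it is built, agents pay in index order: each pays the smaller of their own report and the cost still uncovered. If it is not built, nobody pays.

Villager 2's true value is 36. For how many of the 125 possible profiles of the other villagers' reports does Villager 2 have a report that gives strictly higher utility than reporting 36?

Others report (5, 36, 36): truth gives 0; report 33 gives 3 > 0. Violating.
Others report (9, 33, 36): truth gives 0; report 33 gives 3 > 0. Violating.
Others report (9, 36, 33): truth gives 0; report 33 gives 3 > 0. Violating.
Others report (9, 36, 36): truth gives 0; report 33 gives 3 > 0. Violating.
Others report (3, 3, 3): truth gives 0; no alternative beats it.
Others report (3, 3, 5): truth gives 0; no alternative beats it.
(Checking all 125 profiles: 20 have a profitable deviation, 105 do not.)

20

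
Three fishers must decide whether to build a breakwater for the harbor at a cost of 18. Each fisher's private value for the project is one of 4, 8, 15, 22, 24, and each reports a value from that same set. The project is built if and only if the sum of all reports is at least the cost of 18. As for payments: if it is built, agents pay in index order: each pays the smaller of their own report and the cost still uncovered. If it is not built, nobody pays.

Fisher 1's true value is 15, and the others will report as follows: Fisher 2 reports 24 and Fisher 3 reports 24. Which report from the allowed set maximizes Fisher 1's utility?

4

Report 4: project built, pays 4, utility 15 - 4 = 11.
Report 8: project built, pays 8, utility 15 - 8 = 7.
Report 15: project built, pays 15, utility 15 - 15 = 0.
Report 22: project built, pays 18, utility 15 - 18 = -3.
Report 24: project built, pays 18, utility 15 - 18 = -3.
The best choice is 4 with utility 11.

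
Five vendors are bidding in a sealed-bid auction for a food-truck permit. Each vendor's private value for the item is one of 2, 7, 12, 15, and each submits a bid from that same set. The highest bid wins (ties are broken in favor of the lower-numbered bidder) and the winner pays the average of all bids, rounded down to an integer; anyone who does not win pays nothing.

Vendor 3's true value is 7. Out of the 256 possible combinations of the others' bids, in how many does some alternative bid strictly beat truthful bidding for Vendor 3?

Others bid (2, 2, 2, 12): truth gives 0; bid 12 gives 1 > 0. Violating.
Others bid (2, 2, 12, 2): truth gives 0; bid 12 gives 1 > 0. Violating.
Others bid (2, 7, 2, 2): truth gives 0; bid 12 gives 2 > 0. Violating.
Others bid (2, 7, 2, 7): truth gives 0; bid 12 gives 1 > 0. Violating.
Others bid (2, 2, 2, 2): truth gives 4; no alternative beats it.
Others bid (2, 2, 2, 7): truth gives 3; no alternative beats it.
(Checking all 256 profiles: 11 have a profitable deviation, 245 do not.)

11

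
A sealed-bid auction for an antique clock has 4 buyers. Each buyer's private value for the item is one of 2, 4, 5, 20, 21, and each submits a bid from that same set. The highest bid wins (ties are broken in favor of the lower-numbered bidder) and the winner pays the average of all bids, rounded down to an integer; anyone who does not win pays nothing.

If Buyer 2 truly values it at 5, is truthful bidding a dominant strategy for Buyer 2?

Check each profile of the others' bids and compare truth against every alternative bid.
Others bid (2, 2, 5): truth gives 2, best alternative gives 0.
Others bid (2, 5, 2): truth gives 2, best alternative gives 0.
Others bid (4, 2, 2): truth gives 2, best alternative gives 0.
Others bid (4, 2, 4): truth gives 2, best alternative gives 0.
Others bid (4, 4, 2): truth gives 2, best alternative gives 0.
Others bid (2, 4, 5): truth gives 1, best alternative gives 0.
(Remaining 119 profiles checked similarly; truth is weakly best in each.)
In every case the truthful bid is at least as good as any alternative, so it is a dominant strategy.

Yes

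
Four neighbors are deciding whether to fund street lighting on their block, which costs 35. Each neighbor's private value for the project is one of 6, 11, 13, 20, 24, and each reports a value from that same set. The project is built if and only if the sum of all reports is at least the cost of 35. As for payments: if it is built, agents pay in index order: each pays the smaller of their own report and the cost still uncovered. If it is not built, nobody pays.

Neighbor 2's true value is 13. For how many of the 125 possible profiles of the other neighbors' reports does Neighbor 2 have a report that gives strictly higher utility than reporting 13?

121

Others report (6, 6, 13): truth gives 0; report 11 gives 2 > 0. Violating.
Others report (6, 6, 20): truth gives 0; report 6 gives 7 > 0. Violating.
Others report (6, 6, 24): truth gives 0; report 6 gives 7 > 0. Violating.
Others report (6, 11, 11): truth gives 0; report 11 gives 2 > 0. Violating.
Others report (6, 6, 6): truth gives 0; no alternative beats it.
Others report (6, 6, 11): truth gives 0; no alternative beats it.
(Checking all 125 profiles: 121 have a profitable deviation, 4 do not.)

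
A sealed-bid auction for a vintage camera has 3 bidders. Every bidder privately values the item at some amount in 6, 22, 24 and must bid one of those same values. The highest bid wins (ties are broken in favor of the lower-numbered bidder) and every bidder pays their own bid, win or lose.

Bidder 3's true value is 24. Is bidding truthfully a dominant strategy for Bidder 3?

No

Consider the case where Bidder 1 bids 6 and Bidder 2 bids 6.
Truthful bid 24: wins, pays 24, utility 24 - 24 = 0.
Bid 22 instead: wins, pays 22, utility 24 - 22 = 2.
Since 2 > 0, bidding 22 is strictly better here, so truthful bidding is not dominant.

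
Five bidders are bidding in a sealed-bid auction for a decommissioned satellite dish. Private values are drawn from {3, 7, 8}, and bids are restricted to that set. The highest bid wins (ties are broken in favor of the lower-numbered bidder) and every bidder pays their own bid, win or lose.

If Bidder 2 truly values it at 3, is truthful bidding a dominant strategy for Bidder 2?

Yes

Check each profile of the others' bids and compare truth against every alternative bid.
Others bid (8, 3, 3, 3): truth gives -3, best alternative gives -7.
Others bid (8, 3, 3, 7): truth gives -3, best alternative gives -7.
Others bid (8, 3, 3, 8): truth gives -3, best alternative gives -7.
Others bid (8, 3, 7, 3): truth gives -3, best alternative gives -7.
Others bid (8, 3, 7, 7): truth gives -3, best alternative gives -7.
Others bid (8, 3, 7, 8): truth gives -3, best alternative gives -7.
(Remaining 75 profiles checked similarly; truth is weakly best in each.)
In every case the truthful bid is at least as good as any alternative, so it is a dominant strategy.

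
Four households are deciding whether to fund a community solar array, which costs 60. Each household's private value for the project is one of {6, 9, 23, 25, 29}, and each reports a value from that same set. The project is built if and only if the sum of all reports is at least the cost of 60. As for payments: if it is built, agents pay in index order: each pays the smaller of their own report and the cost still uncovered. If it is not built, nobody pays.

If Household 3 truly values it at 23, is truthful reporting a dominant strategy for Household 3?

Consider the case where Household 1 reports 6, Household 2 reports 23 and Household 4 reports 23.
Truthful report 23: project built, pays 23, utility 23 - 23 = 0.
Report 9 instead: project built, pays 9, utility 23 - 9 = 14.
Since 14 > 0, reporting 9 is strictly better here, so truthful reporting is not dominant.

No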